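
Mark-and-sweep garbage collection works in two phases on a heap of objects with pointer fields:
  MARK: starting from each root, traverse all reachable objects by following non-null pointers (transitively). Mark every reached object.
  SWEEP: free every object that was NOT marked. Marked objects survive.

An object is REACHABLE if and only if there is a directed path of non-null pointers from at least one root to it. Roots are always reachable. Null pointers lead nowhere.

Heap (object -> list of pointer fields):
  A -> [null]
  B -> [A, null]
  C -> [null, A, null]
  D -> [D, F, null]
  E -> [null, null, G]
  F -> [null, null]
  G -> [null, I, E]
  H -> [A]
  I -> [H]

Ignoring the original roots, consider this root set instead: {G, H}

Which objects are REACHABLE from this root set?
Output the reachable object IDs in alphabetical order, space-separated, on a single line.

Roots: G H
Mark G: refs=null I E, marked=G
Mark H: refs=A, marked=G H
Mark I: refs=H, marked=G H I
Mark E: refs=null null G, marked=E G H I
Mark A: refs=null, marked=A E G H I
Unmarked (collected): B C D F

Answer: A E G H I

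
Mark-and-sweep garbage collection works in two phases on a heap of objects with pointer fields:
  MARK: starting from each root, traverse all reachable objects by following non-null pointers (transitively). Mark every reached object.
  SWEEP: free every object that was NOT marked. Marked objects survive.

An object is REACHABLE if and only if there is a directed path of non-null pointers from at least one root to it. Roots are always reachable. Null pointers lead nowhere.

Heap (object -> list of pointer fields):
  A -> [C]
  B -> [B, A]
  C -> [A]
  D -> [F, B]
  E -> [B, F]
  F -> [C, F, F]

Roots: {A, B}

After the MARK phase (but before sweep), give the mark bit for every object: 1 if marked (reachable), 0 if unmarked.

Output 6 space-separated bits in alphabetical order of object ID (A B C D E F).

Roots: A B
Mark A: refs=C, marked=A
Mark B: refs=B A, marked=A B
Mark C: refs=A, marked=A B C
Unmarked (collected): D E F

Answer: 1 1 1 0 0 0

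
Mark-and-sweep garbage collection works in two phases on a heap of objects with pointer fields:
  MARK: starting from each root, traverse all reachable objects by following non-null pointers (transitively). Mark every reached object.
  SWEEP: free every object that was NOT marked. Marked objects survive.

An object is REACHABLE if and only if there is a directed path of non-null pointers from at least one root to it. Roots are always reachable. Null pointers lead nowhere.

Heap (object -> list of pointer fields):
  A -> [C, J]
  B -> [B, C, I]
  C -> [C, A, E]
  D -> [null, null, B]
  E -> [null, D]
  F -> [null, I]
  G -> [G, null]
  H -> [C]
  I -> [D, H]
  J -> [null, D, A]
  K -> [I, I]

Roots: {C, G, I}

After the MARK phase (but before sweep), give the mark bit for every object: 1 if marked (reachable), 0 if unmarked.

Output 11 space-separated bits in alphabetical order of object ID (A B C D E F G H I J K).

Roots: C G I
Mark C: refs=C A E, marked=C
Mark G: refs=G null, marked=C G
Mark I: refs=D H, marked=C G I
Mark A: refs=C J, marked=A C G I
Mark E: refs=null D, marked=A C E G I
Mark D: refs=null null B, marked=A C D E G I
Mark H: refs=C, marked=A C D E G H I
Mark J: refs=null D A, marked=A C D E G H I J
Mark B: refs=B C I, marked=A B C D E G H I J
Unmarked (collected): F K

Answer: 1 1 1 1 1 0 1 1 1 1 0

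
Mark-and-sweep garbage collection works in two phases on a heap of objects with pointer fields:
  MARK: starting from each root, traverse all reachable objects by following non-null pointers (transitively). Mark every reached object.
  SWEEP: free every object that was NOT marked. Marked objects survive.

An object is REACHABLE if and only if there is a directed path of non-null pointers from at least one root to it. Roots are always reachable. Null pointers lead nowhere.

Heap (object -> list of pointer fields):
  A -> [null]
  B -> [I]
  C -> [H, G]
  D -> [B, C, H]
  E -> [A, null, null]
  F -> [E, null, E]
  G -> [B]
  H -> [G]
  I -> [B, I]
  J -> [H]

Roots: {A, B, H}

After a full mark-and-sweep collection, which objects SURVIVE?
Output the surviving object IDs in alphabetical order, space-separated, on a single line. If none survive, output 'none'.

Answer: A B G H I

Derivation:
Roots: A B H
Mark A: refs=null, marked=A
Mark B: refs=I, marked=A B
Mark H: refs=G, marked=A B H
Mark I: refs=B I, marked=A B H I
Mark G: refs=B, marked=A B G H I
Unmarked (collected): C D E F J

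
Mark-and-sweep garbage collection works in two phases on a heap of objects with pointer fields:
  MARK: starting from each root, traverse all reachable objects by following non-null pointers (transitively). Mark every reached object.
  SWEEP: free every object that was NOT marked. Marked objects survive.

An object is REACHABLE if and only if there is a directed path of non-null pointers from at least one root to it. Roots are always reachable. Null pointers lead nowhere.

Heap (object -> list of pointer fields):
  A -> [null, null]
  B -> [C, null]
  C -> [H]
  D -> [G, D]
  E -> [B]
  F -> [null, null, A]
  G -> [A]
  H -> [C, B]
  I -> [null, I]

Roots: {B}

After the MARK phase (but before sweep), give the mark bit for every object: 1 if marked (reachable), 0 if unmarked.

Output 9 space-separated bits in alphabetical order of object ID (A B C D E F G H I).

Roots: B
Mark B: refs=C null, marked=B
Mark C: refs=H, marked=B C
Mark H: refs=C B, marked=B C H
Unmarked (collected): A D E F G I

Answer: 0 1 1 0 0 0 0 1 0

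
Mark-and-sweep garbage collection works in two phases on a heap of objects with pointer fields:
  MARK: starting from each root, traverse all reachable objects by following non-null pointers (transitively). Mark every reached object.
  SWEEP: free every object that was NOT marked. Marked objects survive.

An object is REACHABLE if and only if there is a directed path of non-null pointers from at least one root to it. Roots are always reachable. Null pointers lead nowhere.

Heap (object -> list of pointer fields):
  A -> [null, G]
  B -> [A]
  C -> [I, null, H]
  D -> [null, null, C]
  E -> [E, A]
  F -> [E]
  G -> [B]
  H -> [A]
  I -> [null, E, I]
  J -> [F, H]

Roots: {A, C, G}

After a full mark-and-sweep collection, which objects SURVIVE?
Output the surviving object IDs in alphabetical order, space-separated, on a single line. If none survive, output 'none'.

Roots: A C G
Mark A: refs=null G, marked=A
Mark C: refs=I null H, marked=A C
Mark G: refs=B, marked=A C G
Mark I: refs=null E I, marked=A C G I
Mark H: refs=A, marked=A C G H I
Mark B: refs=A, marked=A B C G H I
Mark E: refs=E A, marked=A B C E G H I
Unmarked (collected): D F J

Answer: A B C E G H I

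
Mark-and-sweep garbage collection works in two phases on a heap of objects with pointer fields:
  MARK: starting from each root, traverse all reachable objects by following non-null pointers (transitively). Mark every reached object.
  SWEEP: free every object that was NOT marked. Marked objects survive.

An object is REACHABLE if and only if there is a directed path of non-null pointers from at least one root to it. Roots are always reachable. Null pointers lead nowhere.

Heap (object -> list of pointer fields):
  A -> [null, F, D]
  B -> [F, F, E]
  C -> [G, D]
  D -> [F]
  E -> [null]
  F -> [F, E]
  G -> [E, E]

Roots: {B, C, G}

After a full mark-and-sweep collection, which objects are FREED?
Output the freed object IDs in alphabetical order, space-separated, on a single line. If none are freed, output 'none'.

Roots: B C G
Mark B: refs=F F E, marked=B
Mark C: refs=G D, marked=B C
Mark G: refs=E E, marked=B C G
Mark F: refs=F E, marked=B C F G
Mark E: refs=null, marked=B C E F G
Mark D: refs=F, marked=B C D E F G
Unmarked (collected): A

Answer: A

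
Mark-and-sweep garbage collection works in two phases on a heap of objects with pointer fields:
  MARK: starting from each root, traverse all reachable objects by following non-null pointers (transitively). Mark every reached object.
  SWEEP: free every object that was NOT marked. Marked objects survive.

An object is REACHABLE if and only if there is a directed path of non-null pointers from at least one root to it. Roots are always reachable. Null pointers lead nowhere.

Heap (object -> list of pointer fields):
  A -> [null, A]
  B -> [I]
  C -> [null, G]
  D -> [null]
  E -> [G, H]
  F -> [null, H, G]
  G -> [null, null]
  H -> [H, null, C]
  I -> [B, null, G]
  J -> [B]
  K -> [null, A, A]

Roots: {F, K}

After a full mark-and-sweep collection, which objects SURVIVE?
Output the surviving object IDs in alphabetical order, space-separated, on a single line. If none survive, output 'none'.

Answer: A C F G H K

Derivation:
Roots: F K
Mark F: refs=null H G, marked=F
Mark K: refs=null A A, marked=F K
Mark H: refs=H null C, marked=F H K
Mark G: refs=null null, marked=F G H K
Mark A: refs=null A, marked=A F G H K
Mark C: refs=null G, marked=A C F G H K
Unmarked (collected): B D E I J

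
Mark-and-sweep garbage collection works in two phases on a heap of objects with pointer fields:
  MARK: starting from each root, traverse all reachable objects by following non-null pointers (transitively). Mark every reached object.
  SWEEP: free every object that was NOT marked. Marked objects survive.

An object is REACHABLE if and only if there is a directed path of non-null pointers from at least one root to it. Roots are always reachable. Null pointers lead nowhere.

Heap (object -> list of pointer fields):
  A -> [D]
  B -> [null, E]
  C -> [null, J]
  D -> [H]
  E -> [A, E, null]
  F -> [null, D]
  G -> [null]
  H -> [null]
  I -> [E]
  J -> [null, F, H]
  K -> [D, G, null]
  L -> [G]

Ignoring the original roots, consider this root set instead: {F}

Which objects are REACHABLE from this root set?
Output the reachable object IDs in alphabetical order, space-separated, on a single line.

Answer: D F H

Derivation:
Roots: F
Mark F: refs=null D, marked=F
Mark D: refs=H, marked=D F
Mark H: refs=null, marked=D F H
Unmarked (collected): A B C E G I J K L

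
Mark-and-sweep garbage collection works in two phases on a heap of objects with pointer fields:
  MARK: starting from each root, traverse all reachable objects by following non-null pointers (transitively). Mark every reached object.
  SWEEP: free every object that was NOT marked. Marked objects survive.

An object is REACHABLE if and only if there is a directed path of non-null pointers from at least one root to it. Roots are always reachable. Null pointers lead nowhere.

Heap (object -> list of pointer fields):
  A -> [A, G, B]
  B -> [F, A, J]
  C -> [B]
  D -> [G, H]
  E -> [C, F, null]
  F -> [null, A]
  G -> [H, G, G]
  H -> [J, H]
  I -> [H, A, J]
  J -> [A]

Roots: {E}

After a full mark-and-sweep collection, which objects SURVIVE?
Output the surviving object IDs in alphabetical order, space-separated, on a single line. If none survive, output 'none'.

Roots: E
Mark E: refs=C F null, marked=E
Mark C: refs=B, marked=C E
Mark F: refs=null A, marked=C E F
Mark B: refs=F A J, marked=B C E F
Mark A: refs=A G B, marked=A B C E F
Mark J: refs=A, marked=A B C E F J
Mark G: refs=H G G, marked=A B C E F G J
Mark H: refs=J H, marked=A B C E F G H J
Unmarked (collected): D I

Answer: A B C E F G H J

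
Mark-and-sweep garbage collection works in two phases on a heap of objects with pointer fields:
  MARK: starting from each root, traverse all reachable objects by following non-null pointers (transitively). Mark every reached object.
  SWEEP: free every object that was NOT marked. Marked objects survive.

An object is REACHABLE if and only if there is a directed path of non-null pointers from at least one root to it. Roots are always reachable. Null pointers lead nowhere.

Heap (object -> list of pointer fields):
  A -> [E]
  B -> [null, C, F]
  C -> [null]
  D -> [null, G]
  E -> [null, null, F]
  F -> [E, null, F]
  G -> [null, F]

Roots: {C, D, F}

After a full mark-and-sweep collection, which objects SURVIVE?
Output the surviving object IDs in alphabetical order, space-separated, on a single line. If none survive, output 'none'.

Roots: C D F
Mark C: refs=null, marked=C
Mark D: refs=null G, marked=C D
Mark F: refs=E null F, marked=C D F
Mark G: refs=null F, marked=C D F G
Mark E: refs=null null F, marked=C D E F G
Unmarked (collected): A B

Answer: C D E F G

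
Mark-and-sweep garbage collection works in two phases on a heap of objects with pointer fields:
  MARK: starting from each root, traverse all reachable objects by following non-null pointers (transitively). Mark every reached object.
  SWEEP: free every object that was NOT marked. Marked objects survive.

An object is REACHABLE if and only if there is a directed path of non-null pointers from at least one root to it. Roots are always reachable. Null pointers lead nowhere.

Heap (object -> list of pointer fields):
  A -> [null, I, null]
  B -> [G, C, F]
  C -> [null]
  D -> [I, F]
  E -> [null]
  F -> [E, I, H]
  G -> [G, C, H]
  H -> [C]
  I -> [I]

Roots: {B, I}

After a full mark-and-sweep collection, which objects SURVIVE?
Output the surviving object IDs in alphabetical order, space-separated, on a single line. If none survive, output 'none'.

Roots: B I
Mark B: refs=G C F, marked=B
Mark I: refs=I, marked=B I
Mark G: refs=G C H, marked=B G I
Mark C: refs=null, marked=B C G I
Mark F: refs=E I H, marked=B C F G I
Mark H: refs=C, marked=B C F G H I
Mark E: refs=null, marked=B C E F G H I
Unmarked (collected): A D

Answer: B C E F G H I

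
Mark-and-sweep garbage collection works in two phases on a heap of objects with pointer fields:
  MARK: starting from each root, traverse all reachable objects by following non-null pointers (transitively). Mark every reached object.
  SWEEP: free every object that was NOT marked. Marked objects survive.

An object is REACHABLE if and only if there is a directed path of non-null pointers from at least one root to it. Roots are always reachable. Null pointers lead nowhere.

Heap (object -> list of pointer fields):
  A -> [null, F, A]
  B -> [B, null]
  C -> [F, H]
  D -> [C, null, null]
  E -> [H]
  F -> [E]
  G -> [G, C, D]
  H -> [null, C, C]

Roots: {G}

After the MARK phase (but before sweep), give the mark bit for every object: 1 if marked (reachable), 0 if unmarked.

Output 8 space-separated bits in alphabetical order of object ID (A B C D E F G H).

Answer: 0 0 1 1 1 1 1 1

Derivation:
Roots: G
Mark G: refs=G C D, marked=G
Mark C: refs=F H, marked=C G
Mark D: refs=C null null, marked=C D G
Mark F: refs=E, marked=C D F G
Mark H: refs=null C C, marked=C D F G H
Mark E: refs=H, marked=C D E F G H
Unmarked (collected): A B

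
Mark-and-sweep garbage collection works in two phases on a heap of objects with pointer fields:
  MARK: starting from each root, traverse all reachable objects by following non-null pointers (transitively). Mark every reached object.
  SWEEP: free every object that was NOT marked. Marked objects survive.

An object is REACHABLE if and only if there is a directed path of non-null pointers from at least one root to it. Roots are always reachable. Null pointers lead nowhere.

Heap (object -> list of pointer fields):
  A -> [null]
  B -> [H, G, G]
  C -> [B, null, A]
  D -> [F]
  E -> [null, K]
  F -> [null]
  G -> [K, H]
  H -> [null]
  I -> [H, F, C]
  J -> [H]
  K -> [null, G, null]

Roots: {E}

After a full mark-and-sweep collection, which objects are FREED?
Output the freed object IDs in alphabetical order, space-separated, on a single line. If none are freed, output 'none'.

Answer: A B C D F I J

Derivation:
Roots: E
Mark E: refs=null K, marked=E
Mark K: refs=null G null, marked=E K
Mark G: refs=K H, marked=E G K
Mark H: refs=null, marked=E G H K
Unmarked (collected): A B C D F I J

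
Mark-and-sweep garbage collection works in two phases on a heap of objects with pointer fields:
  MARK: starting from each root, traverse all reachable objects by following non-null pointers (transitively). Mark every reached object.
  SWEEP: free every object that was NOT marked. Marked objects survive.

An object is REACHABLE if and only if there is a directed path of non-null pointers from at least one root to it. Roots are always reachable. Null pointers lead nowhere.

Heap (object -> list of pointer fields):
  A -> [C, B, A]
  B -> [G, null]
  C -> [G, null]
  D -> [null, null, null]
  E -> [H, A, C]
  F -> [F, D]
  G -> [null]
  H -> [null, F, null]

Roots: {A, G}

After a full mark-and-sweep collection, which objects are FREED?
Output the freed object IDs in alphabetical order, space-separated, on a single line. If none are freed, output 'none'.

Roots: A G
Mark A: refs=C B A, marked=A
Mark G: refs=null, marked=A G
Mark C: refs=G null, marked=A C G
Mark B: refs=G null, marked=A B C G
Unmarked (collected): D E F H

Answer: D E F H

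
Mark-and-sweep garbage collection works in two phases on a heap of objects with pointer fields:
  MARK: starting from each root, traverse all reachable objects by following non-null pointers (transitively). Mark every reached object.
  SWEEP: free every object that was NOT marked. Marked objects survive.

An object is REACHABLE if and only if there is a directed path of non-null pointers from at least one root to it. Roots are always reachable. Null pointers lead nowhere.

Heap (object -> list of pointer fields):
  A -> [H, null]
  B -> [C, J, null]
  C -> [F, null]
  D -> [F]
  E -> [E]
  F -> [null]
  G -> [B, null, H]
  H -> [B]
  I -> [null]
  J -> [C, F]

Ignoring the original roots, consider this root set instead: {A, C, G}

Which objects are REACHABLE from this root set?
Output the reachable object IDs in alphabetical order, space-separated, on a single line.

Roots: A C G
Mark A: refs=H null, marked=A
Mark C: refs=F null, marked=A C
Mark G: refs=B null H, marked=A C G
Mark H: refs=B, marked=A C G H
Mark F: refs=null, marked=A C F G H
Mark B: refs=C J null, marked=A B C F G H
Mark J: refs=C F, marked=A B C F G H J
Unmarked (collected): D E I

Answer: A B C F G H J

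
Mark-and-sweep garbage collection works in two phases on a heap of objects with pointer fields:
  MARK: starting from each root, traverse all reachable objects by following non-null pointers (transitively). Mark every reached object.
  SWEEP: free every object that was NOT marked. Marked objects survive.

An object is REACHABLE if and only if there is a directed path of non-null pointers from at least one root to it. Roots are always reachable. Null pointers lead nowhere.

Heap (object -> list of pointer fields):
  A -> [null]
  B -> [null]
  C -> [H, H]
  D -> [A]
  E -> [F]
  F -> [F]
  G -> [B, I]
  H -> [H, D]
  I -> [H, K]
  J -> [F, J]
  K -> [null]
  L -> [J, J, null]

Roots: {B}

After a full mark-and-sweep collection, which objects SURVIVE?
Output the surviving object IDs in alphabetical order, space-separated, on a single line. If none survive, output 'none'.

Roots: B
Mark B: refs=null, marked=B
Unmarked (collected): A C D E F G H I J K L

Answer: B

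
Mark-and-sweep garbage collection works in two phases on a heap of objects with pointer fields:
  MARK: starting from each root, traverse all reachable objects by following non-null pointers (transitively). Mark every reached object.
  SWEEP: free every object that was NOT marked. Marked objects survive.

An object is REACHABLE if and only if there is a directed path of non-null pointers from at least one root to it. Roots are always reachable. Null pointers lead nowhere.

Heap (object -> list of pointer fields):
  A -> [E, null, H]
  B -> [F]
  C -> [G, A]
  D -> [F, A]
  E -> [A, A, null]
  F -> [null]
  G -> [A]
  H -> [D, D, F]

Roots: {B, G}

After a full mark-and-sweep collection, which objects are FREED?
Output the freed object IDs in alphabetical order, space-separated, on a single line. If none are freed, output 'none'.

Answer: C

Derivation:
Roots: B G
Mark B: refs=F, marked=B
Mark G: refs=A, marked=B G
Mark F: refs=null, marked=B F G
Mark A: refs=E null H, marked=A B F G
Mark E: refs=A A null, marked=A B E F G
Mark H: refs=D D F, marked=A B E F G H
Mark D: refs=F A, marked=A B D E F G H
Unmarked (collected): C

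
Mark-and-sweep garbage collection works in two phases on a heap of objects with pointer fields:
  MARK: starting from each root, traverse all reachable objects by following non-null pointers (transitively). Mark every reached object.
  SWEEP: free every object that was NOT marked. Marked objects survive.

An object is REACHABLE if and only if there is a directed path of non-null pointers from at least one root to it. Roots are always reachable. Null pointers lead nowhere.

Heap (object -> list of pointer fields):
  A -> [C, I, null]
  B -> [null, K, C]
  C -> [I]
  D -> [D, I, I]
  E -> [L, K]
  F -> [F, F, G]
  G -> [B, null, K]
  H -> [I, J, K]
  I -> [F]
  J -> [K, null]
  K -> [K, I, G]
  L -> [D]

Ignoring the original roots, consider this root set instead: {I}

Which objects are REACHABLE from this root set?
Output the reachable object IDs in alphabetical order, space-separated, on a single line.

Answer: B C F G I K

Derivation:
Roots: I
Mark I: refs=F, marked=I
Mark F: refs=F F G, marked=F I
Mark G: refs=B null K, marked=F G I
Mark B: refs=null K C, marked=B F G I
Mark K: refs=K I G, marked=B F G I K
Mark C: refs=I, marked=B C F G I K
Unmarked (collected): A D E H J L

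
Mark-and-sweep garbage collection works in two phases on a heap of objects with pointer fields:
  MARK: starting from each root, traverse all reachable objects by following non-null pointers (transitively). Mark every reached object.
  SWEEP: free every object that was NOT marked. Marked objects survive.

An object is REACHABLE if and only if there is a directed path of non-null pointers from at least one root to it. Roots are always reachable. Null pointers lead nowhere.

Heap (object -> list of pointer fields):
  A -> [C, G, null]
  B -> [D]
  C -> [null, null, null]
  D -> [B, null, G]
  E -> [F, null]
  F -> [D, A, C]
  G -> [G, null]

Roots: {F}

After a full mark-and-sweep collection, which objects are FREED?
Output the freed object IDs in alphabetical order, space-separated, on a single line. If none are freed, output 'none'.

Roots: F
Mark F: refs=D A C, marked=F
Mark D: refs=B null G, marked=D F
Mark A: refs=C G null, marked=A D F
Mark C: refs=null null null, marked=A C D F
Mark B: refs=D, marked=A B C D F
Mark G: refs=G null, marked=A B C D F G
Unmarked (collected): E

Answer: E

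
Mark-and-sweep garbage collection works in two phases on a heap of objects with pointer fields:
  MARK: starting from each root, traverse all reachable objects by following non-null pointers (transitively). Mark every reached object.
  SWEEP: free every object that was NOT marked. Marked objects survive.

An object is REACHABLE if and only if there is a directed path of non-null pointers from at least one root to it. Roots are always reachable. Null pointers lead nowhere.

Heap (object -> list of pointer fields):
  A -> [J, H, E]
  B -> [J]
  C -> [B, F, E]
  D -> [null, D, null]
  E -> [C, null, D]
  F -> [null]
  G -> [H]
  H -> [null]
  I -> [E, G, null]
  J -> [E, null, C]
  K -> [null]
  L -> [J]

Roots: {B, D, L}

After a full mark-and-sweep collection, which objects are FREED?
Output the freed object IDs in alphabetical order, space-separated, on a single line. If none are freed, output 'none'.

Roots: B D L
Mark B: refs=J, marked=B
Mark D: refs=null D null, marked=B D
Mark L: refs=J, marked=B D L
Mark J: refs=E null C, marked=B D J L
Mark E: refs=C null D, marked=B D E J L
Mark C: refs=B F E, marked=B C D E J L
Mark F: refs=null, marked=B C D E F J L
Unmarked (collected): A G H I K

Answer: A G H I K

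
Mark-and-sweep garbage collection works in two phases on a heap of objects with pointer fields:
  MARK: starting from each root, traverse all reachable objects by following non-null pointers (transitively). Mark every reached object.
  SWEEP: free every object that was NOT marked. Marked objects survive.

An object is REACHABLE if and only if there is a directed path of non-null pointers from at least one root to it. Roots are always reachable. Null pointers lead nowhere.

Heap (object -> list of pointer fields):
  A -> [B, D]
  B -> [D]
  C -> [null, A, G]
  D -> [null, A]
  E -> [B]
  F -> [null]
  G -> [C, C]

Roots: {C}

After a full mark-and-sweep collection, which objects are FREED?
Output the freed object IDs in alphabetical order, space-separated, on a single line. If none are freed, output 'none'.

Answer: E F

Derivation:
Roots: C
Mark C: refs=null A G, marked=C
Mark A: refs=B D, marked=A C
Mark G: refs=C C, marked=A C G
Mark B: refs=D, marked=A B C G
Mark D: refs=null A, marked=A B C D G
Unmarked (collected): E F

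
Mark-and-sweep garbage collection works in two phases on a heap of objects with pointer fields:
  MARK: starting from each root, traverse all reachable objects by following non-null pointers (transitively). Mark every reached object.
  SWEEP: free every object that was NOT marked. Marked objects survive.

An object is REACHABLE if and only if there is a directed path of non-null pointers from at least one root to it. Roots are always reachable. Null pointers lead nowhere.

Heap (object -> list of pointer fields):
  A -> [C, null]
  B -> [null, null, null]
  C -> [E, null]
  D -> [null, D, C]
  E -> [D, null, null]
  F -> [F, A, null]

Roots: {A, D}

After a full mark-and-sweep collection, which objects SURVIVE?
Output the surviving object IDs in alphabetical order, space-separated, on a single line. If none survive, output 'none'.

Roots: A D
Mark A: refs=C null, marked=A
Mark D: refs=null D C, marked=A D
Mark C: refs=E null, marked=A C D
Mark E: refs=D null null, marked=A C D E
Unmarked (collected): B F

Answer: A C D E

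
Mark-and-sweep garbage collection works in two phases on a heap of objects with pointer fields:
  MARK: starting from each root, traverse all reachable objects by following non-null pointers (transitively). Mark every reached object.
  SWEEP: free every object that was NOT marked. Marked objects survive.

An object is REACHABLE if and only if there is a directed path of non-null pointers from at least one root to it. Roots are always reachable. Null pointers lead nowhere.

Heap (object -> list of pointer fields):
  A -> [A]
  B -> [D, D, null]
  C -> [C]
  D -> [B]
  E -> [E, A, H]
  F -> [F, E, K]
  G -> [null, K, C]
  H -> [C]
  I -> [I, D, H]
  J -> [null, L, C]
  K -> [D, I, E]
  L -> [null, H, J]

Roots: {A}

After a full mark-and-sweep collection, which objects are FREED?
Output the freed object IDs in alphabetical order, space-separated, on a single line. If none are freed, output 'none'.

Answer: B C D E F G H I J K L

Derivation:
Roots: A
Mark A: refs=A, marked=A
Unmarked (collected): B C D E F G H I J K L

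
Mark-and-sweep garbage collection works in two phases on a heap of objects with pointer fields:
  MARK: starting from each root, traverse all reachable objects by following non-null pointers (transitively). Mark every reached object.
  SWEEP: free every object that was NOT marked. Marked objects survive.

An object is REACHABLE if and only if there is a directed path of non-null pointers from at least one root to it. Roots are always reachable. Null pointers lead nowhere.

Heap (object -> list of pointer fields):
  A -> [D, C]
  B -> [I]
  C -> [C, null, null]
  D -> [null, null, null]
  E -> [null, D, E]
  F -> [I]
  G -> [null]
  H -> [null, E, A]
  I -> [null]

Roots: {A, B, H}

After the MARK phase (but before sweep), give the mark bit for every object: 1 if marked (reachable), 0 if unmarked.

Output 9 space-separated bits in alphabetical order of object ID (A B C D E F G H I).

Roots: A B H
Mark A: refs=D C, marked=A
Mark B: refs=I, marked=A B
Mark H: refs=null E A, marked=A B H
Mark D: refs=null null null, marked=A B D H
Mark C: refs=C null null, marked=A B C D H
Mark I: refs=null, marked=A B C D H I
Mark E: refs=null D E, marked=A B C D E H I
Unmarked (collected): F G

Answer: 1 1 1 1 1 0 0 1 1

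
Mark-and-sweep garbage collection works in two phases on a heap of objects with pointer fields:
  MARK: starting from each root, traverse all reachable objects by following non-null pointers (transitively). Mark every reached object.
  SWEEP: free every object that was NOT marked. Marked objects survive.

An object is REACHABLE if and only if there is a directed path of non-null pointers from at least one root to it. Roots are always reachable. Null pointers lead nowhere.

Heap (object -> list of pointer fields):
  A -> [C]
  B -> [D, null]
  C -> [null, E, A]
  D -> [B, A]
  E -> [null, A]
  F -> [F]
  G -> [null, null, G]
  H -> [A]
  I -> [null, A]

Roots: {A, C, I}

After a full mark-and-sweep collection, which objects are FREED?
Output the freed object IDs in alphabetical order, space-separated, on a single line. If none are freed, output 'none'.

Roots: A C I
Mark A: refs=C, marked=A
Mark C: refs=null E A, marked=A C
Mark I: refs=null A, marked=A C I
Mark E: refs=null A, marked=A C E I
Unmarked (collected): B D F G H

Answer: B D F G H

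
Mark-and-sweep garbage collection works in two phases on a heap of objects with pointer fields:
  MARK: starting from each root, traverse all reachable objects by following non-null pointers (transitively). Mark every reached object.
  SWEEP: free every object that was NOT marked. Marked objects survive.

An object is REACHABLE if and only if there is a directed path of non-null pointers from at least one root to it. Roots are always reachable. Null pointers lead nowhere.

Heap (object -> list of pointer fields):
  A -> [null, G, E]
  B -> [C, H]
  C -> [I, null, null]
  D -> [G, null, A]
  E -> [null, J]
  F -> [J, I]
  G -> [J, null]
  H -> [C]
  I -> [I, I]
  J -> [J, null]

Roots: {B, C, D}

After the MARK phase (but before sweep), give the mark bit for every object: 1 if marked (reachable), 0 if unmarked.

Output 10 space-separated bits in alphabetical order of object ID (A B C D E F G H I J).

Answer: 1 1 1 1 1 0 1 1 1 1

Derivation:
Roots: B C D
Mark B: refs=C H, marked=B
Mark C: refs=I null null, marked=B C
Mark D: refs=G null A, marked=B C D
Mark H: refs=C, marked=B C D H
Mark I: refs=I I, marked=B C D H I
Mark G: refs=J null, marked=B C D G H I
Mark A: refs=null G E, marked=A B C D G H I
Mark J: refs=J null, marked=A B C D G H I J
Mark E: refs=null J, marked=A B C D E G H I J
Unmarked (collected): F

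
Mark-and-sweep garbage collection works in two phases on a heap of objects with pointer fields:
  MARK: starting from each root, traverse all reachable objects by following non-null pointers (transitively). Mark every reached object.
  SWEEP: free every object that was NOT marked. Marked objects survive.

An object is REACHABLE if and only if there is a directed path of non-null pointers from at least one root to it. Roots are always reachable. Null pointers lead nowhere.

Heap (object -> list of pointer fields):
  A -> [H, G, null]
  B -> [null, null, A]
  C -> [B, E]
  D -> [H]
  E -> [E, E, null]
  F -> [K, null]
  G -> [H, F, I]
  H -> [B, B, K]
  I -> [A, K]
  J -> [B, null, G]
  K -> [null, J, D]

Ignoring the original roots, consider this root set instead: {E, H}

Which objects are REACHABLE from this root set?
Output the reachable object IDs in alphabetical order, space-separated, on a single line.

Roots: E H
Mark E: refs=E E null, marked=E
Mark H: refs=B B K, marked=E H
Mark B: refs=null null A, marked=B E H
Mark K: refs=null J D, marked=B E H K
Mark A: refs=H G null, marked=A B E H K
Mark J: refs=B null G, marked=A B E H J K
Mark D: refs=H, marked=A B D E H J K
Mark G: refs=H F I, marked=A B D E G H J K
Mark F: refs=K null, marked=A B D E F G H J K
Mark I: refs=A K, marked=A B D E F G H I J K
Unmarked (collected): C

Answer: A B D E F G H I J K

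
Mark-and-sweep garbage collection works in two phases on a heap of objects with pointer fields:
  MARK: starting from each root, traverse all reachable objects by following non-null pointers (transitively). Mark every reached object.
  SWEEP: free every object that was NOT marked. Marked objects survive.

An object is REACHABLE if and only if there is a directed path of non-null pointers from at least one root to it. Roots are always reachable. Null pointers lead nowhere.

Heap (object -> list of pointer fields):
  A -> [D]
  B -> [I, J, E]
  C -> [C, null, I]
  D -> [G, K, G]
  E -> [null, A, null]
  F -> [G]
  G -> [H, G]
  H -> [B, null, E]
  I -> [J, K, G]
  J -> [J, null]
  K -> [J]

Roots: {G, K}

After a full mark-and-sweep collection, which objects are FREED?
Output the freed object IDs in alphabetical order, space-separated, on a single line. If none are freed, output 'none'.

Answer: C F

Derivation:
Roots: G K
Mark G: refs=H G, marked=G
Mark K: refs=J, marked=G K
Mark H: refs=B null E, marked=G H K
Mark J: refs=J null, marked=G H J K
Mark B: refs=I J E, marked=B G H J K
Mark E: refs=null A null, marked=B E G H J K
Mark I: refs=J K G, marked=B E G H I J K
Mark A: refs=D, marked=A B E G H I J K
Mark D: refs=G K G, marked=A B D E G H I J K
Unmarked (collected): C F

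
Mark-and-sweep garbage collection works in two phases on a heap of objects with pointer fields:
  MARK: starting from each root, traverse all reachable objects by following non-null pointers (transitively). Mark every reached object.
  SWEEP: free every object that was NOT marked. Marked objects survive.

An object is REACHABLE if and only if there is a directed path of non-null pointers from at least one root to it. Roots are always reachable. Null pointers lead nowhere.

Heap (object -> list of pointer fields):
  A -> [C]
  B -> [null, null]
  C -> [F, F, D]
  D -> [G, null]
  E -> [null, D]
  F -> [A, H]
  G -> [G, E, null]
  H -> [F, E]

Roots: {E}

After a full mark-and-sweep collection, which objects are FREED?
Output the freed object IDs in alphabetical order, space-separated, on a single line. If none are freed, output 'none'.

Answer: A B C F H

Derivation:
Roots: E
Mark E: refs=null D, marked=E
Mark D: refs=G null, marked=D E
Mark G: refs=G E null, marked=D E G
Unmarked (collected): A B C F H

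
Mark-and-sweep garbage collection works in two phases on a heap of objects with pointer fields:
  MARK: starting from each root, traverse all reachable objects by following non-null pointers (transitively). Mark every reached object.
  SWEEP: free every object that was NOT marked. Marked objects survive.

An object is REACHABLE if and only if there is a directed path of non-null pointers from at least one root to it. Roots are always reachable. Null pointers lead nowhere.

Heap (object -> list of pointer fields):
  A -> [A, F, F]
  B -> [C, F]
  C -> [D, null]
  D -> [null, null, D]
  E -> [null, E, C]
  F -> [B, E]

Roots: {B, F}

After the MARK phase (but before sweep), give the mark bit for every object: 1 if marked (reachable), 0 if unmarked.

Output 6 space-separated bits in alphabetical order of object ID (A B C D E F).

Answer: 0 1 1 1 1 1

Derivation:
Roots: B F
Mark B: refs=C F, marked=B
Mark F: refs=B E, marked=B F
Mark C: refs=D null, marked=B C F
Mark E: refs=null E C, marked=B C E F
Mark D: refs=null null D, marked=B C D E F
Unmarked (collected): A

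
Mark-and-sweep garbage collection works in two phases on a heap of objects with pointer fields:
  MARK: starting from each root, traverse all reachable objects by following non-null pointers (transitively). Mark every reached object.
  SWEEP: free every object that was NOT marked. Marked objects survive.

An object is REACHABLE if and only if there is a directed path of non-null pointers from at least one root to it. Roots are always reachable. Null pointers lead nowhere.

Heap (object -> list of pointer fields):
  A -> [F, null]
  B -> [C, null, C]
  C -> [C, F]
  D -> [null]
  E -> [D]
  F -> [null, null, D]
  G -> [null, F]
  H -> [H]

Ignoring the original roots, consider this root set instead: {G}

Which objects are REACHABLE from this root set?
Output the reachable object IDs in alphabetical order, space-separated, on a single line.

Roots: G
Mark G: refs=null F, marked=G
Mark F: refs=null null D, marked=F G
Mark D: refs=null, marked=D F G
Unmarked (collected): A B C E H

Answer: D F G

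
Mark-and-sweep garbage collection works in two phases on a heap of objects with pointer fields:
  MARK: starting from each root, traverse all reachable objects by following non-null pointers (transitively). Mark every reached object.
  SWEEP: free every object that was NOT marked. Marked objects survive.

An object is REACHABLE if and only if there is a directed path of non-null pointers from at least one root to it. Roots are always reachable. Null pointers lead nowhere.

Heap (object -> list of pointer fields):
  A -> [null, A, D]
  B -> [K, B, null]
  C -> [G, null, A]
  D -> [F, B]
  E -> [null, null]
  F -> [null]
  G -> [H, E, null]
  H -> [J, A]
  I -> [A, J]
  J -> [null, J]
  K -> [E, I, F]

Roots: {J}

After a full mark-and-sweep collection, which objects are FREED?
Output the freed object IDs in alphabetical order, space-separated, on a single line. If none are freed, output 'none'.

Answer: A B C D E F G H I K

Derivation:
Roots: J
Mark J: refs=null J, marked=J
Unmarked (collected): A B C D E F G H I K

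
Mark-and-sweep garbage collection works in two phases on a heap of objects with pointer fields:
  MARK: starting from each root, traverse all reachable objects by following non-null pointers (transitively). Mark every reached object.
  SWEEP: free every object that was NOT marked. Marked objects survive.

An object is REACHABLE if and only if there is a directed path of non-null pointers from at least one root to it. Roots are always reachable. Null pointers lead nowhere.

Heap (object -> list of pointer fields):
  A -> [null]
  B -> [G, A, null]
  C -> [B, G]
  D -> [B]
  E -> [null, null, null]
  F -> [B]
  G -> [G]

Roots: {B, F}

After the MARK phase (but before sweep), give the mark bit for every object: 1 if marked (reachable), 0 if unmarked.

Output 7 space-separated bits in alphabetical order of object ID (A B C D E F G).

Answer: 1 1 0 0 0 1 1

Derivation:
Roots: B F
Mark B: refs=G A null, marked=B
Mark F: refs=B, marked=B F
Mark G: refs=G, marked=B F G
Mark A: refs=null, marked=A B F G
Unmarked (collected): C D E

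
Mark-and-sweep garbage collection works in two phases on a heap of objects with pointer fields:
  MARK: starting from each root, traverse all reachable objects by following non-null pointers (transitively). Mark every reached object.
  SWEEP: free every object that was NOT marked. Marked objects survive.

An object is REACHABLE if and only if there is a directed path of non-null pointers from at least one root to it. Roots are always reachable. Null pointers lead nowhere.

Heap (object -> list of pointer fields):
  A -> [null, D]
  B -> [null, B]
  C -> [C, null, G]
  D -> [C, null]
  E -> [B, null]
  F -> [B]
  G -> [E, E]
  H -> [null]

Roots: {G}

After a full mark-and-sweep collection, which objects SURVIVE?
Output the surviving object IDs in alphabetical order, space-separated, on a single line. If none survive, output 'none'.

Roots: G
Mark G: refs=E E, marked=G
Mark E: refs=B null, marked=E G
Mark B: refs=null B, marked=B E G
Unmarked (collected): A C D F H

Answer: B E G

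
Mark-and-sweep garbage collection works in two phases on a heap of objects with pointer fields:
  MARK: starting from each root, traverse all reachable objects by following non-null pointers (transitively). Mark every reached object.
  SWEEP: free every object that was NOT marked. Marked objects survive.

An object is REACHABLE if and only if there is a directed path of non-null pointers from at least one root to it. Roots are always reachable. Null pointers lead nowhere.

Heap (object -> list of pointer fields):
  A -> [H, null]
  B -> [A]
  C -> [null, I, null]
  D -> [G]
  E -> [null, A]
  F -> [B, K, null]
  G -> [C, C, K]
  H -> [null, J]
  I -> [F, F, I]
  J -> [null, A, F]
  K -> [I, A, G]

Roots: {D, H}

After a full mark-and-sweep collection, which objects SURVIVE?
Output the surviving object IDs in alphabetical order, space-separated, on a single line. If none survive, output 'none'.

Answer: A B C D F G H I J K

Derivation:
Roots: D H
Mark D: refs=G, marked=D
Mark H: refs=null J, marked=D H
Mark G: refs=C C K, marked=D G H
Mark J: refs=null A F, marked=D G H J
Mark C: refs=null I null, marked=C D G H J
Mark K: refs=I A G, marked=C D G H J K
Mark A: refs=H null, marked=A C D G H J K
Mark F: refs=B K null, marked=A C D F G H J K
Mark I: refs=F F I, marked=A C D F G H I J K
Mark B: refs=A, marked=A B C D F G H I J K
Unmarked (collected): E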